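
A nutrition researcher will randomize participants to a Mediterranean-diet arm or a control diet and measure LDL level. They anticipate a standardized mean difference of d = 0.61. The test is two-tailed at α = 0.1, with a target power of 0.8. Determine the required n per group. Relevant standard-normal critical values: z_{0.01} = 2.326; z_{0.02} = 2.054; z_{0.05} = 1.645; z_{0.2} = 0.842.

For two independent groups with equal n: n = 2·((z_{α/2} + z_β) / d)².
z_{α/2} + z_β = 1.645 + 0.842 = 2.487.
n = 2 × (2.487 / 0.61)² = 2 × 4.077² = 2 × 16.62 = 33.2.
Round up to the next whole participant.

n = 34 per group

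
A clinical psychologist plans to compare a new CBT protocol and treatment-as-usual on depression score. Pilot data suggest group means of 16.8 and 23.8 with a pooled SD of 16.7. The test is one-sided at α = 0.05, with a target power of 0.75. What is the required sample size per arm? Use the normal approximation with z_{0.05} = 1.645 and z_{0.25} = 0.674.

Cohen's d = |M₁ − M₂| / SD_pooled = |16.8 − 23.8| / 16.7 = 7.0 / 16.7 = 0.419.
For two independent groups with equal n: n = 2·((z_{α} + z_β) / d)².
z_{α} + z_β = 1.645 + 0.674 = 2.319.
n = 2 × (2.319 / 0.419)² = 2 × 5.535² = 2 × 30.63 = 61.3.
Round up to the next whole participant.

n = 62 per group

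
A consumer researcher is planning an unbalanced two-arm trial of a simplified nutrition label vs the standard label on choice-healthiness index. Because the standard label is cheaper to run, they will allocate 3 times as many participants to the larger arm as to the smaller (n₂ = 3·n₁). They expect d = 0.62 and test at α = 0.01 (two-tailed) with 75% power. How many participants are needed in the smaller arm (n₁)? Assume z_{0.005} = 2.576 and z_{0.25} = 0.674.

With allocation ratio k = n₂/n₁ = 3, Var(x̄₁−x̄₂) = σ²(1/n₁ + 1/(k·n₁)) = σ²·(k+1)/(k·n₁).
So n₁ = (1 + 1/k)·((z_{α/2} + z_β)/d)² = 1.333 × (3.250/0.62)².
n₁ = 1.333 × 27.48 = 36.6.
Round up: n₁ = 37, giving n₂ = 3 × 37 = 111.

n₁ = 37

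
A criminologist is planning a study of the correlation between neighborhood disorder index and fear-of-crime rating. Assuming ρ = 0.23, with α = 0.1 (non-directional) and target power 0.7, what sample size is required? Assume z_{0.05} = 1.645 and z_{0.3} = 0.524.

n = 89

Fisher's z: C = ½·ln((1+r)/(1−r)) = ½·ln(1.5974) = 0.2342.
n = ((z_{α/2} + z_β)/C)² + 3.
(1.645 + 0.524) / 0.2342 = 2.169 / 0.2342 = 9.261.
n = 9.261² + 3 = 85.77 + 3 = 88.8.
Round up.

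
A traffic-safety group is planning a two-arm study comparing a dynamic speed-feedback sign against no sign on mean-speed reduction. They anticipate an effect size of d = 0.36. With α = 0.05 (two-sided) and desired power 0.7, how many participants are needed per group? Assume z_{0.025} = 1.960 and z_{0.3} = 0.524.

n = 96 per group

For two independent groups with equal n: n = 2·((z_{α/2} + z_β) / d)².
z_{α/2} + z_β = 1.960 + 0.524 = 2.484.
n = 2 × (2.484 / 0.36)² = 2 × 6.900² = 2 × 47.61 = 95.2.
Round up to the next whole participant.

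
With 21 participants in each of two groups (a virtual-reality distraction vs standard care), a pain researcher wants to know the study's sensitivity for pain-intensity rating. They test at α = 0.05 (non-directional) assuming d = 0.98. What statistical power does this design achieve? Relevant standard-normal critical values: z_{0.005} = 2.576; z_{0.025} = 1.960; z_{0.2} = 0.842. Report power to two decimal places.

power ≈ 0.89

For two equal groups, power = Φ(d·√(n/2) − z_{α/2}).
d·√(n/2) = 0.98 × √(21/2) = 0.98 × 3.240 = 3.176.
z_β = 3.176 − 1.960 = 1.216.
Power = Φ(1.216) = 0.888.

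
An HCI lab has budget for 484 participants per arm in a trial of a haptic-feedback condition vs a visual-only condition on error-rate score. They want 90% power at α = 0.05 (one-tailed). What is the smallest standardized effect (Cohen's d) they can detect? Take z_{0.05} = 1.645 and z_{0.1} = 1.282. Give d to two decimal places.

d_min ≈ 0.19

For two independent groups of n = 484 each: d_min = (z_{α} + z_β)·√(2/n).
z-sum = 1.645 + 1.282 = 2.927.
d_min = 2.927 × √(2/484) = 2.927 × 0.0643 = 0.188.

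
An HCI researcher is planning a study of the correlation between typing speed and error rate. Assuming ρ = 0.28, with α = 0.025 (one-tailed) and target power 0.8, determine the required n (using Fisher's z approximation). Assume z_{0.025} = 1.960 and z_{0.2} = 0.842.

Fisher's z: C = ½·ln((1+r)/(1−r)) = ½·ln(1.7778) = 0.2877.
n = ((z_{α} + z_β)/C)² + 3.
(1.960 + 0.842) / 0.2877 = 2.802 / 0.2877 = 9.739.
n = 9.739² + 3 = 94.85 + 3 = 97.9.
Round up.

n = 98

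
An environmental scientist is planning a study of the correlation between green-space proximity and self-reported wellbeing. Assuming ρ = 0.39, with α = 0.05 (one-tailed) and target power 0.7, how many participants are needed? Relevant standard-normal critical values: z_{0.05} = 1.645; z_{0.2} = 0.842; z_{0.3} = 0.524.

Fisher's z: C = ½·ln((1+r)/(1−r)) = ½·ln(2.2787) = 0.4118.
n = ((z_{α} + z_β)/C)² + 3.
(1.645 + 0.524) / 0.4118 = 2.169 / 0.4118 = 5.267.
n = 5.267² + 3 = 27.74 + 3 = 30.7.
Round up.

n = 31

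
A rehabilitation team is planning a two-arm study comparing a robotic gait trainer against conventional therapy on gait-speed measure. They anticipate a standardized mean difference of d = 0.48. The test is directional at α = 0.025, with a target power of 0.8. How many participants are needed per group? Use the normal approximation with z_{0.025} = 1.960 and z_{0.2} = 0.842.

For two independent groups with equal n: n = 2·((z_{α} + z_β) / d)².
z_{α} + z_β = 1.960 + 0.842 = 2.802.
n = 2 × (2.802 / 0.48)² = 2 × 5.838² = 2 × 34.08 = 68.2.
Round up to the next whole participant.

n = 69 per group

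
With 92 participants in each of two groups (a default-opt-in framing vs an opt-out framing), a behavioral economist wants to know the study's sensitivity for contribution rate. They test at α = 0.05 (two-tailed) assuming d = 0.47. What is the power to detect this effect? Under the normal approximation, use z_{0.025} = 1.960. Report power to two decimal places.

For two equal groups, power = Φ(d·√(n/2) − z_{α/2}).
d·√(n/2) = 0.47 × √(92/2) = 0.47 × 6.782 = 3.188.
z_β = 3.188 − 1.960 = 1.228.
Power = Φ(1.228) = 0.890.

power ≈ 0.89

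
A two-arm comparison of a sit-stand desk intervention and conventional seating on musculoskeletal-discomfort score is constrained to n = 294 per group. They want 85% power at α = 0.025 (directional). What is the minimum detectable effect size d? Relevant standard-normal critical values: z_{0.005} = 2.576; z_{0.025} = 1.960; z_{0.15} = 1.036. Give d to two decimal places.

d_min ≈ 0.25

For two independent groups of n = 294 each: d_min = (z_{α} + z_β)·√(2/n).
z-sum = 1.960 + 1.036 = 2.996.
d_min = 2.996 × √(2/294) = 2.996 × 0.0825 = 0.247.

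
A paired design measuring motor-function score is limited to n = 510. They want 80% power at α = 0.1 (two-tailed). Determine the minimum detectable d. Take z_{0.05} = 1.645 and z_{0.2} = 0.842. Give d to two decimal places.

d_min ≈ 0.11

For a single sample (or paired design) of n = 510: d_min = (z_{α/2} + z_β)/√n.
z-sum = 1.645 + 0.842 = 2.487.
d_min = 2.487 / √510 = 2.487 / 22.583 = 0.110.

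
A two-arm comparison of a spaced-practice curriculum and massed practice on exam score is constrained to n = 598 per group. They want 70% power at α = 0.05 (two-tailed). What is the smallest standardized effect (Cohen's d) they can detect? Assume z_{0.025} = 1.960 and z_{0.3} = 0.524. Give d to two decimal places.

For two independent groups of n = 598 each: d_min = (z_{α/2} + z_β)·√(2/n).
z-sum = 1.960 + 0.524 = 2.484.
d_min = 2.484 × √(2/598) = 2.484 × 0.0578 = 0.144.

d_min ≈ 0.14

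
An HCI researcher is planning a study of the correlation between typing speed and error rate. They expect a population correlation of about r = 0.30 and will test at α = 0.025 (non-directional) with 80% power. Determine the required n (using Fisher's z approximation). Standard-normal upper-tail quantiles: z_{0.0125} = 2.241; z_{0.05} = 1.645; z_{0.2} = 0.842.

n = 103

Fisher's z: C = ½·ln((1+r)/(1−r)) = ½·ln(1.8571) = 0.3095.
n = ((z_{α/2} + z_β)/C)² + 3.
(2.241 + 0.842) / 0.3095 = 3.083 / 0.3095 = 9.961.
n = 9.961² + 3 = 99.23 + 3 = 102.2.
Round up.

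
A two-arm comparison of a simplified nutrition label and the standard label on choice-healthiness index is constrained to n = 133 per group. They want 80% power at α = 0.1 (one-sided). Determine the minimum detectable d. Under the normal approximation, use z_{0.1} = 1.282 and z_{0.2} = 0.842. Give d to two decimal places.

For two independent groups of n = 133 each: d_min = (z_{α} + z_β)·√(2/n).
z-sum = 1.282 + 0.842 = 2.124.
d_min = 2.124 × √(2/133) = 2.124 × 0.1226 = 0.260.

d_min ≈ 0.26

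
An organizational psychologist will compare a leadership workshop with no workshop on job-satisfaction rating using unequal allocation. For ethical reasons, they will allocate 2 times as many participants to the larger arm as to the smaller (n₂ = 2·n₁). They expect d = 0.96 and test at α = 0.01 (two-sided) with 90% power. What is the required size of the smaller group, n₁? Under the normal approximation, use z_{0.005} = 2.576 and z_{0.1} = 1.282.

With allocation ratio k = n₂/n₁ = 2, Var(x̄₁−x̄₂) = σ²(1/n₁ + 1/(k·n₁)) = σ²·(k+1)/(k·n₁).
So n₁ = (1 + 1/k)·((z_{α/2} + z_β)/d)² = 1.500 × (3.858/0.96)².
n₁ = 1.500 × 16.15 = 24.2.
Round up: n₁ = 25, giving n₂ = 2 × 25 = 50.

n₁ = 25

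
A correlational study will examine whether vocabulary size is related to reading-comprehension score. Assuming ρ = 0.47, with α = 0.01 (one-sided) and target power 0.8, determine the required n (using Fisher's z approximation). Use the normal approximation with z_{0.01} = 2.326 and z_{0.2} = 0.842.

n = 42

Fisher's z: C = ½·ln((1+r)/(1−r)) = ½·ln(2.7736) = 0.5101.
n = ((z_{α} + z_β)/C)² + 3.
(2.326 + 0.842) / 0.5101 = 3.168 / 0.5101 = 6.211.
n = 6.211² + 3 = 38.57 + 3 = 41.6.
Round up.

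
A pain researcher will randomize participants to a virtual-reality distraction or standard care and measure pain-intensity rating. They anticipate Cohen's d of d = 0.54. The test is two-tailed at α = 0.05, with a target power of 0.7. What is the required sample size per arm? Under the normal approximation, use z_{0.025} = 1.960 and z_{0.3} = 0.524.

For two independent groups with equal n: n = 2·((z_{α/2} + z_β) / d)².
z_{α/2} + z_β = 1.960 + 0.524 = 2.484.
n = 2 × (2.484 / 0.54)² = 2 × 4.600² = 2 × 21.16 = 42.3.
Round up to the next whole participant.

n = 43 per group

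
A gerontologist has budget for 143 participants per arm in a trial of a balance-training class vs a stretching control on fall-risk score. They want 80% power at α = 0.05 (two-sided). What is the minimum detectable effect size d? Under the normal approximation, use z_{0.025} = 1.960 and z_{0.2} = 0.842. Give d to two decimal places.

For two independent groups of n = 143 each: d_min = (z_{α/2} + z_β)·√(2/n).
z-sum = 1.960 + 0.842 = 2.802.
d_min = 2.802 × √(2/143) = 2.802 × 0.1183 = 0.331.

d_min ≈ 0.33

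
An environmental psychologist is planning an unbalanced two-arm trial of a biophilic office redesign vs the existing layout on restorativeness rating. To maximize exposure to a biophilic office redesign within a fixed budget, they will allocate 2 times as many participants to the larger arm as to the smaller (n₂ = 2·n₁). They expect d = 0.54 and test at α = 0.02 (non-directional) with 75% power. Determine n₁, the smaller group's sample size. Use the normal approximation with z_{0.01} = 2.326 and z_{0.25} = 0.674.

n₁ = 47

With allocation ratio k = n₂/n₁ = 2, Var(x̄₁−x̄₂) = σ²(1/n₁ + 1/(k·n₁)) = σ²·(k+1)/(k·n₁).
So n₁ = (1 + 1/k)·((z_{α/2} + z_β)/d)² = 1.500 × (3.000/0.54)².
n₁ = 1.500 × 30.86 = 46.3.
Round up: n₁ = 47, giving n₂ = 2 × 47 = 94.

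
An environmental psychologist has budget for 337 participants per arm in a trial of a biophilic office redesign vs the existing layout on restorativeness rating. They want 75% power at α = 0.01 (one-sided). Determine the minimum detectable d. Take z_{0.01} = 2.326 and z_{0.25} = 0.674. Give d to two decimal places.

For two independent groups of n = 337 each: d_min = (z_{α} + z_β)·√(2/n).
z-sum = 2.326 + 0.674 = 3.000.
d_min = 3.000 × √(2/337) = 3.000 × 0.0770 = 0.231.

d_min ≈ 0.23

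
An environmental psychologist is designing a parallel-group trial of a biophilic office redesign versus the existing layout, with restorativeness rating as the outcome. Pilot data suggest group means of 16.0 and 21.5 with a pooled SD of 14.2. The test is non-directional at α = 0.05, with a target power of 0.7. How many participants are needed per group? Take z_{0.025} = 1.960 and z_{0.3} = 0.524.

Cohen's d = |M₁ − M₂| / SD_pooled = |16.0 − 21.5| / 14.2 = 5.5 / 14.2 = 0.387.
For two independent groups with equal n: n = 2·((z_{α/2} + z_β) / d)².
z_{α/2} + z_β = 1.960 + 0.524 = 2.484.
n = 2 × (2.484 / 0.387)² = 2 × 6.419² = 2 × 41.20 = 82.4.
Round up to the next whole participant.

n = 83 per group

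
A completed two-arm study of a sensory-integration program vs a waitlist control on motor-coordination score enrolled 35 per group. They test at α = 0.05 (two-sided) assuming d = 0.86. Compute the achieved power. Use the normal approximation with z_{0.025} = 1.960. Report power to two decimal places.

For two equal groups, power = Φ(d·√(n/2) − z_{α/2}).
d·√(n/2) = 0.86 × √(35/2) = 0.86 × 4.183 = 3.598.
z_β = 3.598 − 1.960 = 1.638.
Power = Φ(1.638) = 0.949.

power ≈ 0.95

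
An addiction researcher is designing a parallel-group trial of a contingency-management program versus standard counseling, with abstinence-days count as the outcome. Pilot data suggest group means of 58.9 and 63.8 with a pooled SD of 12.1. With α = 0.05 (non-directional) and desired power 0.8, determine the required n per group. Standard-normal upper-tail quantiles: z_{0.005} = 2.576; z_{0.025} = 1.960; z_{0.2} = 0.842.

n = 96 per group

Cohen's d = |M₁ − M₂| / SD_pooled = |58.9 − 63.8| / 12.1 = 4.9 / 12.1 = 0.405.
For two independent groups with equal n: n = 2·((z_{α/2} + z_β) / d)².
z_{α/2} + z_β = 1.960 + 0.842 = 2.802.
n = 2 × (2.802 / 0.405)² = 2 × 6.919² = 2 × 47.87 = 95.7.
Round up to the next whole participant.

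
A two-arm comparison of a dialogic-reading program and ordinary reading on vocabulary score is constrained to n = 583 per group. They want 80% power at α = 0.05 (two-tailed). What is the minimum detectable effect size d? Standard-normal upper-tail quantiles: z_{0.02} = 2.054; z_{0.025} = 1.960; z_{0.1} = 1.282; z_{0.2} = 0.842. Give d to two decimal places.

For two independent groups of n = 583 each: d_min = (z_{α/2} + z_β)·√(2/n).
z-sum = 1.960 + 0.842 = 2.802.
d_min = 2.802 × √(2/583) = 2.802 × 0.0586 = 0.164.

d_min ≈ 0.16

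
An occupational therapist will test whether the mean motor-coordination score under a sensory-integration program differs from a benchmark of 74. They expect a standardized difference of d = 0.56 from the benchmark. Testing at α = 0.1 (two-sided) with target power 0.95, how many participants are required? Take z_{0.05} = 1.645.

For a one-sample test: n = ((z_{α/2} + z_β) / d)².
z_{α/2} + z_β = 1.645 + 1.645 = 3.290.
n = (3.290 / 0.56)² = 5.875² = 34.52.
Round up.

n = 35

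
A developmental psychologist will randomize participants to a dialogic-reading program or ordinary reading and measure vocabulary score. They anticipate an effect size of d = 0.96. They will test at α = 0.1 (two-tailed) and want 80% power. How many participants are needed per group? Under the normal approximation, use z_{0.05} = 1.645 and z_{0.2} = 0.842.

n = 14 per group

For two independent groups with equal n: n = 2·((z_{α/2} + z_β) / d)².
z_{α/2} + z_β = 1.645 + 0.842 = 2.487.
n = 2 × (2.487 / 0.96)² = 2 × 2.591² = 2 × 6.71 = 13.4.
Round up to the next whole participant.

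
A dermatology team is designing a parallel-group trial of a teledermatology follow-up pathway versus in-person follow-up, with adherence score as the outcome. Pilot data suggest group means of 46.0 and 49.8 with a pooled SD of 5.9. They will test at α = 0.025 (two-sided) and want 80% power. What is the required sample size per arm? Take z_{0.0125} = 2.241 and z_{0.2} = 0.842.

n = 46 per group

Cohen's d = |M₁ − M₂| / SD_pooled = |46.0 − 49.8| / 5.9 = 3.8 / 5.9 = 0.644.
For two independent groups with equal n: n = 2·((z_{α/2} + z_β) / d)².
z_{α/2} + z_β = 2.241 + 0.842 = 3.083.
n = 2 × (3.083 / 0.644)² = 2 × 4.787² = 2 × 22.92 = 45.8.
Round up to the next whole participant.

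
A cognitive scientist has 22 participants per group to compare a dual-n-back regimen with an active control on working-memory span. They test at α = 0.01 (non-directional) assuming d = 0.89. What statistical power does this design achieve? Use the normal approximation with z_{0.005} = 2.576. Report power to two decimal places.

For two equal groups, power = Φ(d·√(n/2) − z_{α/2}).
d·√(n/2) = 0.89 × √(22/2) = 0.89 × 3.317 = 2.952.
z_β = 2.952 − 2.576 = 0.376.
Power = Φ(0.376) = 0.646.

power ≈ 0.65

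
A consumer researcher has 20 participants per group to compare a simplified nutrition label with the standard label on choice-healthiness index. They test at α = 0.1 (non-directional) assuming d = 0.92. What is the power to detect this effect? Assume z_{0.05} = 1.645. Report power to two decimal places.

For two equal groups, power = Φ(d·√(n/2) − z_{α/2}).
d·√(n/2) = 0.92 × √(20/2) = 0.92 × 3.162 = 2.909.
z_β = 2.909 − 1.645 = 1.264.
Power = Φ(1.264) = 0.897.

power ≈ 0.90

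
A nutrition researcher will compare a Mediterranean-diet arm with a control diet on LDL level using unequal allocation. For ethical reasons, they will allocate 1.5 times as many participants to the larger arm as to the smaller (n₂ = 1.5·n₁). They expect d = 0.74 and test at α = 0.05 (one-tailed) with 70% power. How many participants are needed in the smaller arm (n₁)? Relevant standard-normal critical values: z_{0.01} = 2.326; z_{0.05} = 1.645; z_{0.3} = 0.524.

n₁ = 15

With allocation ratio k = n₂/n₁ = 1.5, Var(x̄₁−x̄₂) = σ²(1/n₁ + 1/(k·n₁)) = σ²·(k+1)/(k·n₁).
So n₁ = (1 + 1/k)·((z_{α} + z_β)/d)² = 1.667 × (2.169/0.74)².
n₁ = 1.667 × 8.59 = 14.3.
Round up: n₁ = 15, giving n₂ = ⌈1.5 × 15⌉ = ⌈22.5⌉ = 23.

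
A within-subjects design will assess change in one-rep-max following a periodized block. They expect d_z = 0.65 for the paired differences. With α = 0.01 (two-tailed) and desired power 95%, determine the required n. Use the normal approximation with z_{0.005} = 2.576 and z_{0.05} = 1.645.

For a paired (one-sample on differences) test: n = ((z_{α/2} + z_β) / d)².
z_{α/2} + z_β = 2.576 + 1.645 = 4.221.
n = (4.221 / 0.65)² = 6.494² = 42.17.
Round up.

n = 43 pairs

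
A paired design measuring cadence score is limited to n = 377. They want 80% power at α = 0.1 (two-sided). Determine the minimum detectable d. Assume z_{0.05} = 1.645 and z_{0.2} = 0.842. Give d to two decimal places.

d_min ≈ 0.13

For a single sample (or paired design) of n = 377: d_min = (z_{α/2} + z_β)/√n.
z-sum = 1.645 + 0.842 = 2.487.
d_min = 2.487 / √377 = 2.487 / 19.416 = 0.128.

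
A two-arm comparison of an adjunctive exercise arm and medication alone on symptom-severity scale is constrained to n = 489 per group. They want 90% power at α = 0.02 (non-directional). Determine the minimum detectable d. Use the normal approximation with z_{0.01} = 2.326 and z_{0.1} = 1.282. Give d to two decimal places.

For two independent groups of n = 489 each: d_min = (z_{α/2} + z_β)·√(2/n).
z-sum = 2.326 + 1.282 = 3.608.
d_min = 3.608 × √(2/489) = 3.608 × 0.0640 = 0.231.

d_min ≈ 0.23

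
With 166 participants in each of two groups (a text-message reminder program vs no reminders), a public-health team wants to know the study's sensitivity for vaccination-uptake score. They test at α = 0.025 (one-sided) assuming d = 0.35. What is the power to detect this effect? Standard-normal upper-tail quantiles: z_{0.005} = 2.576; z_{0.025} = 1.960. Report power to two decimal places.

For two equal groups, power = Φ(d·√(n/2) − z_{α}).
d·√(n/2) = 0.35 × √(166/2) = 0.35 × 9.110 = 3.189.
z_β = 3.189 − 1.960 = 1.229.
Power = Φ(1.229) = 0.890.

power ≈ 0.89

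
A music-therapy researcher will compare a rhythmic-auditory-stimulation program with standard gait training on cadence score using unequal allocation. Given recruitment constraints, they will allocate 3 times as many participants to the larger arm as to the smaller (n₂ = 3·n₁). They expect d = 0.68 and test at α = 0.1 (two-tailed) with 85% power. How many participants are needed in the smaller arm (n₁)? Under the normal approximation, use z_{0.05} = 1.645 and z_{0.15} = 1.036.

n₁ = 21

With allocation ratio k = n₂/n₁ = 3, Var(x̄₁−x̄₂) = σ²(1/n₁ + 1/(k·n₁)) = σ²·(k+1)/(k·n₁).
So n₁ = (1 + 1/k)·((z_{α/2} + z_β)/d)² = 1.333 × (2.681/0.68)².
n₁ = 1.333 × 15.54 = 20.7.
Round up: n₁ = 21, giving n₂ = 3 × 21 = 63.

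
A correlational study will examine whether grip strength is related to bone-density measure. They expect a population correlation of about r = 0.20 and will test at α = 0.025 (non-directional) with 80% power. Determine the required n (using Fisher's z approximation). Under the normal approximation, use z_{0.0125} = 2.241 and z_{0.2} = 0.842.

n = 235

Fisher's z: C = ½·ln((1+r)/(1−r)) = ½·ln(1.5000) = 0.2027.
n = ((z_{α/2} + z_β)/C)² + 3.
(2.241 + 0.842) / 0.2027 = 3.083 / 0.2027 = 15.210.
n = 15.210² + 3 = 231.33 + 3 = 234.3.
Round up.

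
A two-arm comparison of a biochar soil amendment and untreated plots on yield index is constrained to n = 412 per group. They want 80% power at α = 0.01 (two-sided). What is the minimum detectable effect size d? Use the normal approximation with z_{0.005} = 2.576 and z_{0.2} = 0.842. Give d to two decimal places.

For two independent groups of n = 412 each: d_min = (z_{α/2} + z_β)·√(2/n).
z-sum = 2.576 + 0.842 = 3.418.
d_min = 3.418 × √(2/412) = 3.418 × 0.0697 = 0.238.

d_min ≈ 0.24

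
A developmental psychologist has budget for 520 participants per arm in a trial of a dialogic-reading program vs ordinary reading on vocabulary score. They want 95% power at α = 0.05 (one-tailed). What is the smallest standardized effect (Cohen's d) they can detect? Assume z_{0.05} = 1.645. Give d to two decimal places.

For two independent groups of n = 520 each: d_min = (z_{α} + z_β)·√(2/n).
z-sum = 1.645 + 1.645 = 3.290.
d_min = 3.290 × √(2/520) = 3.290 × 0.0620 = 0.204.

d_min ≈ 0.20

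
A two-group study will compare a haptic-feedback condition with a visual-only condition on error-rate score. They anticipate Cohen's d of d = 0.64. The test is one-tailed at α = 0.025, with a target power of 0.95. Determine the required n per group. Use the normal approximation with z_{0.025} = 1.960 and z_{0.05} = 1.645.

For two independent groups with equal n: n = 2·((z_{α} + z_β) / d)².
z_{α} + z_β = 1.960 + 1.645 = 3.605.
n = 2 × (3.605 / 0.64)² = 2 × 5.633² = 2 × 31.73 = 63.5.
Round up to the next whole participant.

n = 64 per group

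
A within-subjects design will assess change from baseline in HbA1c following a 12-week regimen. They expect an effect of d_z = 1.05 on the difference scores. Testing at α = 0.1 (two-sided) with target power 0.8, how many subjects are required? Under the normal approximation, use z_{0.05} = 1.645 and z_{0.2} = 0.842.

n = 6 pairs

For a paired (one-sample on differences) test: n = ((z_{α/2} + z_β) / d)².
z_{α/2} + z_β = 1.645 + 0.842 = 2.487.
n = (2.487 / 1.05)² = 2.369² = 5.61.
Round up.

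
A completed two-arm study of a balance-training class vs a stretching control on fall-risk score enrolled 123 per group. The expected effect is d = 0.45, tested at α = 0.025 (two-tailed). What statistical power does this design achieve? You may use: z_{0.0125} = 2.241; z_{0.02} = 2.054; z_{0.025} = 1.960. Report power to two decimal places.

power ≈ 0.90

For two equal groups, power = Φ(d·√(n/2) − z_{α/2}).
d·√(n/2) = 0.45 × √(123/2) = 0.45 × 7.842 = 3.529.
z_β = 3.529 − 2.241 = 1.288.
Power = Φ(1.288) = 0.901.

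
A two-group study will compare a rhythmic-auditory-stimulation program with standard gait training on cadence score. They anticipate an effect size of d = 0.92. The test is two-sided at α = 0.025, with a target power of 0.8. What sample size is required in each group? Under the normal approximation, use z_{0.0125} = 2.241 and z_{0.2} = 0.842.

For two independent groups with equal n: n = 2·((z_{α/2} + z_β) / d)².
z_{α/2} + z_β = 2.241 + 0.842 = 3.083.
n = 2 × (3.083 / 0.92)² = 2 × 3.351² = 2 × 11.23 = 22.5.
Round up to the next whole participant.

n = 23 per group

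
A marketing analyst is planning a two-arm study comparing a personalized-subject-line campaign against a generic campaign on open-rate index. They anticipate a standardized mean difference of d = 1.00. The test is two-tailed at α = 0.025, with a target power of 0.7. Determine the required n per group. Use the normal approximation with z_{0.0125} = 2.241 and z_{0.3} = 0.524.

For two independent groups with equal n: n = 2·((z_{α/2} + z_β) / d)².
z_{α/2} + z_β = 2.241 + 0.524 = 2.765.
n = 2 × (2.765 / 1.00)² = 2 × 2.765² = 2 × 7.65 = 15.3.
Round up to the next whole participant.

n = 16 per group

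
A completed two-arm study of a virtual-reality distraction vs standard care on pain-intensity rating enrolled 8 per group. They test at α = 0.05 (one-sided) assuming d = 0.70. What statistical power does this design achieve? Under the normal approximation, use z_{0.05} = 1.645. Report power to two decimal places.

power ≈ 0.40

For two equal groups, power = Φ(d·√(n/2) − z_{α}).
d·√(n/2) = 0.70 × √(8/2) = 0.70 × 2.000 = 1.400.
z_β = 1.400 − 1.645 = -0.245.
Power = Φ(-0.245) = 0.403.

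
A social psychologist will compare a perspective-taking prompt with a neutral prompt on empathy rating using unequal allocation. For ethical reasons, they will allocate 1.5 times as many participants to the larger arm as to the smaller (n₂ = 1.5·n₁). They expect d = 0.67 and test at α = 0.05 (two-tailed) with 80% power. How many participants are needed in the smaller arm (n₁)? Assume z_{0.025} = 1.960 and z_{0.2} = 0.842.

With allocation ratio k = n₂/n₁ = 1.5, Var(x̄₁−x̄₂) = σ²(1/n₁ + 1/(k·n₁)) = σ²·(k+1)/(k·n₁).
So n₁ = (1 + 1/k)·((z_{α/2} + z_β)/d)² = 1.667 × (2.802/0.67)².
n₁ = 1.667 × 17.49 = 29.1.
Round up: n₁ = 30, giving n₂ = 1.5 × 30 = 45.

n₁ = 30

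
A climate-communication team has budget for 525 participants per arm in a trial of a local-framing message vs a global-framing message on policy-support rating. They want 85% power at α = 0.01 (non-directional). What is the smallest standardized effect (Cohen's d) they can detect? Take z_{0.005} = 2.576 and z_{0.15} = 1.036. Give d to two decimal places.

d_min ≈ 0.22

For two independent groups of n = 525 each: d_min = (z_{α/2} + z_β)·√(2/n).
z-sum = 2.576 + 1.036 = 3.612.
d_min = 3.612 × √(2/525) = 3.612 × 0.0617 = 0.223.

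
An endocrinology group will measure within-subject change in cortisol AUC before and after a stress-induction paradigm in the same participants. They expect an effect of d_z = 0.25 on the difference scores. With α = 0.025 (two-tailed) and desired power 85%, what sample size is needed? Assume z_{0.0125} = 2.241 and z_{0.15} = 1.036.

For a paired (one-sample on differences) test: n = ((z_{α/2} + z_β) / d)².
z_{α/2} + z_β = 2.241 + 1.036 = 3.277.
n = (3.277 / 0.25)² = 13.108² = 171.82.
Round up.

n = 172 pairs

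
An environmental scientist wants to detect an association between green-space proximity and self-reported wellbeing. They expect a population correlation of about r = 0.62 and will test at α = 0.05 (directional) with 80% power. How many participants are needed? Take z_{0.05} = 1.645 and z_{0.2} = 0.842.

n = 15

Fisher's z: C = ½·ln((1+r)/(1−r)) = ½·ln(4.2632) = 0.7250.
n = ((z_{α} + z_β)/C)² + 3.
(1.645 + 0.842) / 0.7250 = 2.487 / 0.7250 = 3.430.
n = 3.430² + 3 = 11.77 + 3 = 14.8.
Round up.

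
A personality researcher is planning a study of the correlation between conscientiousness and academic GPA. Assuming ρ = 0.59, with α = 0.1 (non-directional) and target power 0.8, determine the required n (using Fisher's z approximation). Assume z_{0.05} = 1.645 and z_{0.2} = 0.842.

Fisher's z: C = ½·ln((1+r)/(1−r)) = ½·ln(3.8780) = 0.6777.
n = ((z_{α/2} + z_β)/C)² + 3.
(1.645 + 0.842) / 0.6777 = 2.487 / 0.6777 = 3.670.
n = 3.670² + 3 = 13.47 + 3 = 16.5.
Round up.

n = 17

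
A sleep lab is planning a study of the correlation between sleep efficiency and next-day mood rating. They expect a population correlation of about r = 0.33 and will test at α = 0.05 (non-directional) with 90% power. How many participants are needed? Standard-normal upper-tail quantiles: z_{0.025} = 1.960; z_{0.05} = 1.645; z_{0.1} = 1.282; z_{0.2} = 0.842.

Fisher's z: C = ½·ln((1+r)/(1−r)) = ½·ln(1.9851) = 0.3428.
n = ((z_{α/2} + z_β)/C)² + 3.
(1.960 + 1.282) / 0.3428 = 3.242 / 0.3428 = 9.457.
n = 9.457² + 3 = 89.44 + 3 = 92.4.
Round up.

n = 93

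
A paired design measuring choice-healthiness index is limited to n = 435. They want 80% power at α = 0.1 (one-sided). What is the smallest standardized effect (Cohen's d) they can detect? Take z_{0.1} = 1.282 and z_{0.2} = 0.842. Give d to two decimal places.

For a single sample (or paired design) of n = 435: d_min = (z_{α} + z_β)/√n.
z-sum = 1.282 + 0.842 = 2.124.
d_min = 2.124 / √435 = 2.124 / 20.857 = 0.102.

d_min ≈ 0.10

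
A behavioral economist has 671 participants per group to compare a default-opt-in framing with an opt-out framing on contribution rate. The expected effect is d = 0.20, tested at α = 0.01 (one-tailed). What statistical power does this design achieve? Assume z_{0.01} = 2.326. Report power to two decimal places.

For two equal groups, power = Φ(d·√(n/2) − z_{α}).
d·√(n/2) = 0.20 × √(671/2) = 0.20 × 18.317 = 3.663.
z_β = 3.663 − 2.326 = 1.337.
Power = Φ(1.337) = 0.909.

power ≈ 0.91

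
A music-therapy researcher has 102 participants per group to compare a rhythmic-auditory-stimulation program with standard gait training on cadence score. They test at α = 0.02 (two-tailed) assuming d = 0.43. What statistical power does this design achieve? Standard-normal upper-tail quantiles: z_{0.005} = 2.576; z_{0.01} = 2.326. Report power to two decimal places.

power ≈ 0.77

For two equal groups, power = Φ(d·√(n/2) − z_{α/2}).
d·√(n/2) = 0.43 × √(102/2) = 0.43 × 7.141 = 3.071.
z_β = 3.071 − 2.326 = 0.745.
Power = Φ(0.745) = 0.772.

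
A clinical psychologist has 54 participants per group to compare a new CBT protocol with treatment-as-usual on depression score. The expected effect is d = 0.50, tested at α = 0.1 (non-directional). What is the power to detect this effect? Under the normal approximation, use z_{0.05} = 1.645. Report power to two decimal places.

power ≈ 0.83

For two equal groups, power = Φ(d·√(n/2) − z_{α/2}).
d·√(n/2) = 0.50 × √(54/2) = 0.50 × 5.196 = 2.598.
z_β = 2.598 − 1.645 = 0.953.
Power = Φ(0.953) = 0.830.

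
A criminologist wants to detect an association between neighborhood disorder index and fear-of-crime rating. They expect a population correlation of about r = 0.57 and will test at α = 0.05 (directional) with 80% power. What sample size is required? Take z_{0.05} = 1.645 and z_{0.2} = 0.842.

Fisher's z: C = ½·ln((1+r)/(1−r)) = ½·ln(3.6512) = 0.6475.
n = ((z_{α} + z_β)/C)² + 3.
(1.645 + 0.842) / 0.6475 = 2.487 / 0.6475 = 3.841.
n = 3.841² + 3 = 14.75 + 3 = 17.8.
Round up.

n = 18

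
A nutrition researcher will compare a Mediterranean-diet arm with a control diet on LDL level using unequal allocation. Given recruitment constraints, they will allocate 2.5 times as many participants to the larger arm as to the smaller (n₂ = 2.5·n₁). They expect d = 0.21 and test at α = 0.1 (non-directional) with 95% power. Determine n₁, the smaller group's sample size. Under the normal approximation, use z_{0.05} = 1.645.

With allocation ratio k = n₂/n₁ = 2.5, Var(x̄₁−x̄₂) = σ²(1/n₁ + 1/(k·n₁)) = σ²·(k+1)/(k·n₁).
So n₁ = (1 + 1/k)·((z_{α/2} + z_β)/d)² = 1.400 × (3.290/0.21)².
n₁ = 1.400 × 245.44 = 343.6.
Round up: n₁ = 344, giving n₂ = 2.5 × 344 = 860.

n₁ = 344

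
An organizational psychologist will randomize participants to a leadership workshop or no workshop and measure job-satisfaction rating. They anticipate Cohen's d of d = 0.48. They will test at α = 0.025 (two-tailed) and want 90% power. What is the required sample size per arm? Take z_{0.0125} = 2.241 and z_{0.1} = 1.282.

n = 108 per group

For two independent groups with equal n: n = 2·((z_{α/2} + z_β) / d)².
z_{α/2} + z_β = 2.241 + 1.282 = 3.523.
n = 2 × (3.523 / 0.48)² = 2 × 7.340² = 2 × 53.87 = 107.7.
Round up to the next whole participant.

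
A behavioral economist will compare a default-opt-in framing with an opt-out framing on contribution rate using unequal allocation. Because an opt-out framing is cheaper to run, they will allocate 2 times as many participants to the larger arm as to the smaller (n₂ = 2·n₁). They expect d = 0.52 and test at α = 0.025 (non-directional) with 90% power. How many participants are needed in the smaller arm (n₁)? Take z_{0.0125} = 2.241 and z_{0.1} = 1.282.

With allocation ratio k = n₂/n₁ = 2, Var(x̄₁−x̄₂) = σ²(1/n₁ + 1/(k·n₁)) = σ²·(k+1)/(k·n₁).
So n₁ = (1 + 1/k)·((z_{α/2} + z_β)/d)² = 1.500 × (3.523/0.52)².
n₁ = 1.500 × 45.90 = 68.9.
Round up: n₁ = 69, giving n₂ = 2 × 69 = 138.

n₁ = 69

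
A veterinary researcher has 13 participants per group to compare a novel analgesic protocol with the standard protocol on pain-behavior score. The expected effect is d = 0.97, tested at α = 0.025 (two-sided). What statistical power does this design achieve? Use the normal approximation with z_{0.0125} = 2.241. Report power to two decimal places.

power ≈ 0.59

For two equal groups, power = Φ(d·√(n/2) − z_{α/2}).
d·√(n/2) = 0.97 × √(13/2) = 0.97 × 2.550 = 2.473.
z_β = 2.473 − 2.241 = 0.232.
Power = Φ(0.232) = 0.592.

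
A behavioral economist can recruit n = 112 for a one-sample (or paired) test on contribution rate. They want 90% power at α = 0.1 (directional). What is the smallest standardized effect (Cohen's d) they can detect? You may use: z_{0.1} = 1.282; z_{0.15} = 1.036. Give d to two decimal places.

d_min ≈ 0.24

For a single sample (or paired design) of n = 112: d_min = (z_{α} + z_β)/√n.
z-sum = 1.282 + 1.282 = 2.564.
d_min = 2.564 / √112 = 2.564 / 10.583 = 0.242.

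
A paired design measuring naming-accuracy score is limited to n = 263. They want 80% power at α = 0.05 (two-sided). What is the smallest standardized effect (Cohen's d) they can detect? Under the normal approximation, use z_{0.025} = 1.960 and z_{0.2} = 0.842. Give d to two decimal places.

For a single sample (or paired design) of n = 263: d_min = (z_{α/2} + z_β)/√n.
z-sum = 1.960 + 0.842 = 2.802.
d_min = 2.802 / √263 = 2.802 / 16.217 = 0.173.

d_min ≈ 0.17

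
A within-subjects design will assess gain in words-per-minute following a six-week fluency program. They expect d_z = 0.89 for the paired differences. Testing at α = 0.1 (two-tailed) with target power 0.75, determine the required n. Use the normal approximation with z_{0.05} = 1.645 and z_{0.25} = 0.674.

n = 7 pairs

For a paired (one-sample on differences) test: n = ((z_{α/2} + z_β) / d)².
z_{α/2} + z_β = 1.645 + 0.674 = 2.319.
n = (2.319 / 0.89)² = 2.606² = 6.79.
Round up.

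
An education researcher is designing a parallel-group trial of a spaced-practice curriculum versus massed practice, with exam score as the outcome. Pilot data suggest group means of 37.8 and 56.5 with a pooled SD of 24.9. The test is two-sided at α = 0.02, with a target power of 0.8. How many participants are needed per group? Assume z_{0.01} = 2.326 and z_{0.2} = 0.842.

Cohen's d = |M₁ − M₂| / SD_pooled = |37.8 − 56.5| / 24.9 = 18.7 / 24.9 = 0.751.
For two independent groups with equal n: n = 2·((z_{α/2} + z_β) / d)².
z_{α/2} + z_β = 2.326 + 0.842 = 3.168.
n = 2 × (3.168 / 0.751)² = 2 × 4.218² = 2 × 17.79 = 35.6.
Round up to the next whole participant.

n = 36 per group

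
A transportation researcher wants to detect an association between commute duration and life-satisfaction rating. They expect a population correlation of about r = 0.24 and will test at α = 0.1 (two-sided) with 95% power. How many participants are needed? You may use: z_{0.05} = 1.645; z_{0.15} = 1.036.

Fisher's z: C = ½·ln((1+r)/(1−r)) = ½·ln(1.6316) = 0.2448.
n = ((z_{α/2} + z_β)/C)² + 3.
(1.645 + 1.645) / 0.2448 = 3.290 / 0.2448 = 13.440.
n = 13.440² + 3 = 180.62 + 3 = 183.6.
Round up.

n = 184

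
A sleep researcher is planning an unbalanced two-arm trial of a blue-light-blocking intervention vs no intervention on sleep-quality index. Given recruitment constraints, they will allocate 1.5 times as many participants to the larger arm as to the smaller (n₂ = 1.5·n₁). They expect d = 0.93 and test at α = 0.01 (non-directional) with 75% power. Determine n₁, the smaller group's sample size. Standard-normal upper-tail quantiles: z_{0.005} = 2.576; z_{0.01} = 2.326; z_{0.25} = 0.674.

n₁ = 21

With allocation ratio k = n₂/n₁ = 1.5, Var(x̄₁−x̄₂) = σ²(1/n₁ + 1/(k·n₁)) = σ²·(k+1)/(k·n₁).
So n₁ = (1 + 1/k)·((z_{α/2} + z_β)/d)² = 1.667 × (3.250/0.93)².
n₁ = 1.667 × 12.21 = 20.4.
Round up: n₁ = 21, giving n₂ = ⌈1.5 × 21⌉ = ⌈31.5⌉ = 32.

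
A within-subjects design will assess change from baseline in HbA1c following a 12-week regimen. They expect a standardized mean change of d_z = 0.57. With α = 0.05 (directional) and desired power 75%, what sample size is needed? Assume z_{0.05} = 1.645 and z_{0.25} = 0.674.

For a paired (one-sample on differences) test: n = ((z_{α} + z_β) / d)².
z_{α} + z_β = 1.645 + 0.674 = 2.319.
n = (2.319 / 0.57)² = 4.068² = 16.55.
Round up.

n = 17 pairs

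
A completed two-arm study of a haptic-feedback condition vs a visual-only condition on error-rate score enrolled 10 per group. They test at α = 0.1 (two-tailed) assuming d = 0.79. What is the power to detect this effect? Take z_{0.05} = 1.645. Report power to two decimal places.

power ≈ 0.55

For two equal groups, power = Φ(d·√(n/2) − z_{α/2}).
d·√(n/2) = 0.79 × √(10/2) = 0.79 × 2.236 = 1.766.
z_β = 1.766 − 1.645 = 0.121.
Power = Φ(0.121) = 0.548.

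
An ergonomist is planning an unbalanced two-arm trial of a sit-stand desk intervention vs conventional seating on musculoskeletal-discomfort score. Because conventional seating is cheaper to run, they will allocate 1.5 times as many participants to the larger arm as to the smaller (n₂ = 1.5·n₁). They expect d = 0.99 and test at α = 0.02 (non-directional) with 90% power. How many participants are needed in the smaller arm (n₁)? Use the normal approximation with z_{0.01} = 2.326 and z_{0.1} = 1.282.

With allocation ratio k = n₂/n₁ = 1.5, Var(x̄₁−x̄₂) = σ²(1/n₁ + 1/(k·n₁)) = σ²·(k+1)/(k·n₁).
So n₁ = (1 + 1/k)·((z_{α/2} + z_β)/d)² = 1.667 × (3.608/0.99)².
n₁ = 1.667 × 13.28 = 22.1.
Round up: n₁ = 23, giving n₂ = ⌈1.5 × 23⌉ = ⌈34.5⌉ = 35.

n₁ = 23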